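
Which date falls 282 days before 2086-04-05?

2085-06-27

Count 282 days before April 5, 2086:
June 2085: 30 − 27 = 3 days remain.
Then 9 full months totalling 274 days.
April 1–5, 2086: 5 days.
Total: 3 + 274 + 5 = 282 days.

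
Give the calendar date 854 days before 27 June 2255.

23 February 2253

Count 854 days before June 27, 2255:
Day-of-year of February 23, 2253: 54.
Day-of-year of June 27, 2255: 178.
2253 has 365 days, so 365 − 54 = 311 days remain in 2253.
Full years: 2254: 365. Sum = 365.
Total: 311 + 365 + 178 = 854 days.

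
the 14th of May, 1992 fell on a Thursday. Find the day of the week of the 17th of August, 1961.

Thursday

Count forward from the earlier date (August 17, 1961) to the later (May 14, 1992):
From August 17, 1961 to August 17, 1991: 30 years, of which 7 contain a Feb 29 — 23×365 + 7×366 = 10957 days.
August 1991: 31 − 17 = 14 days remain.
Then September (30), October (31), November (30), December (31), January (31), February 1992 (29), March (31), April (30): 30 + 31 + 30 + 31 + 31 + 29 + 31 + 30 = 243 days.
May 1–14, 1992: 14 days.
Residual: 271 days.
Total: 11228 days.
11228 is a multiple of 7, so the 17th of August, 1961 falls on the same weekday: Thursday.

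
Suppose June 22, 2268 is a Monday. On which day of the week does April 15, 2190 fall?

Count forward from the earlier date (April 15, 2190) to the later (June 22, 2268):
From April 15, 2190 to April 15, 2268: 78 years, of which 19 contain a Feb 29 — 59×365 + 19×366 = 28489 days.
(2200 is not a leap year (divisible by 100 but not 400).)
April 2268: 30 − 15 = 15 days remain.
Then May (31): 31 days.
June 1–22, 2268: 22 days.
Residual: 68 days.
Total: 28557 days.
28557 mod 7 = 4, so 4 days before Monday is Thursday.

Thursday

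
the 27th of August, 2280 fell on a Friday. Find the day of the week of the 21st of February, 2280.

Count forward from the earlier date (February 21, 2280) to the later (August 27, 2280):
February 2280: 29 − 21 = 8 days remain (2280 is a leap year, so February has 29 days).
Then March (31), April (30), May (31), June (30), July (31): 31 + 30 + 31 + 30 + 31 = 153 days.
August 1–27, 2280: 27 days.
Total: 8 + 153 + 27 = 188 days.
188 mod 7 = 6, so 6 days before Friday is Saturday.

Saturday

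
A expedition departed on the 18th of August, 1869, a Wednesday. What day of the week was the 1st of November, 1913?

Day-of-year of August 18, 1869: 230.
Day-of-year of November 1, 1913: 305.
1869 has 365 days, so 365 − 230 = 135 days remain in 1869.
Full years 1870–1912: 33 common + 10 leap = 33×365 + 10×366 = 15705 days.
Total: 135 + 15705 + 305 = 16145 days.
16145 mod 7 = 3, so 3 days after Wednesday is Saturday.

Saturday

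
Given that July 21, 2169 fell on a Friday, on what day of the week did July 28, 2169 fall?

Within July 2169: 28 − 21 = 7 days.
7 is a multiple of 7, so July 28, 2169 falls on the same weekday: Friday.

Friday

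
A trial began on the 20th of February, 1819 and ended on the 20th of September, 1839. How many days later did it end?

7517

From February 20, 1819 to February 20, 1839: 20 years, of which 5 contain a Feb 29 — 15×365 + 5×366 = 7305 days.
February 1839: 28 − 20 = 8 days remain (1839 is not a leap year, so February has 28 days).
Then March (31), April (30), May (31), June (30), July (31), August (31): 31 + 30 + 31 + 30 + 31 + 31 = 184 days.
September 1–20, 1839: 20 days.
Residual: 212 days.
Total: 7517 days.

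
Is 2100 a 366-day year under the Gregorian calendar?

No

2100 is not a leap year (divisible by 100 but not 400).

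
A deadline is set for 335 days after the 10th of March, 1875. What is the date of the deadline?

the 8th of February, 1876

Count 335 days after March 10, 1875:
March 1875: 31 − 10 = 21 days remain.
Then 10 full months totalling 306 days.
February 1–8, 1876: 8 days (1876 is a leap year).
Total: 21 + 306 + 8 = 335 days.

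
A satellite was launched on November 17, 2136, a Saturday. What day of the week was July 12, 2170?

From November 17, 2136 to November 17, 2169: 33 years, of which 8 contain a Feb 29 — 25×365 + 8×366 = 12053 days.
November 2169: 30 − 17 = 13 days remain.
Then December (31), January (31), February 2170 (28), March (31), April (30), May (31), June (30): 31 + 31 + 28 + 31 + 30 + 31 + 30 = 212 days.
July 1–12, 2170: 12 days.
Residual: 237 days.
Total: 12290 days.
12290 mod 7 = 5, so 5 days after Saturday is Thursday.

Thursday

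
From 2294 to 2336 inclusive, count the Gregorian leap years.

Years divisible by 4 in [2294, 2336]: 2296, 2300, 2304, 2308, 2312, 2316, 2320, 2324, 2328, 2332, 2336.
Of these, 2300 is divisible by 100 but not 400, so not leap.
Leap years: 11 − 1 = 10.

10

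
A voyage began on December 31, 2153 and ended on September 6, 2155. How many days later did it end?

December 31, 2153 → December 31, 2154: 365 days.
December 2154: 31 − 31 = 0 days remain.
Then January (31), February 2155 (28), March (31), April (30), May (31), June (30), July (31), August (31): 31 + 28 + 31 + 30 + 31 + 30 + 31 + 31 = 243 days.
September 1–6, 2155: 6 days.
Residual: 249 days.
Total: 614 days.

614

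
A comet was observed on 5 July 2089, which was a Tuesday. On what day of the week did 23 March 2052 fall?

Count forward from the earlier date (March 23, 2052) to the later (July 5, 2089):
Day-of-year of March 23, 2052: 83.
Day-of-year of July 5, 2089: 186.
2052 has 366 days, so 366 − 83 = 283 days remain in 2052.
Full years 2053–2088: 27 common + 9 leap = 27×365 + 9×366 = 13149 days.
Total: 283 + 13149 + 186 = 13618 days.
13618 mod 7 = 3, so 3 days before Tuesday is Saturday.

Saturday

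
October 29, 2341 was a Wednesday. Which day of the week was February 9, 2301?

Count forward from the earlier date (February 9, 2301) to the later (October 29, 2341):
From February 9, 2301 to February 9, 2341: 40 years, of which 10 contain a Feb 29 — 30×365 + 10×366 = 14610 days.
February 2341: 28 − 9 = 19 days remain (2341 is not a leap year, so February has 28 days).
Then March (31), April (30), May (31), June (30), July (31), August (31), September (30): 31 + 30 + 31 + 30 + 31 + 31 + 30 = 214 days.
October 1–29, 2341: 29 days.
Residual: 262 days.
Total: 14872 days.
14872 mod 7 = 4, so 4 days before Wednesday is Saturday.

Saturday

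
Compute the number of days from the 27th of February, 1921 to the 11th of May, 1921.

73

February 1921: 28 − 27 = 1 day remains (1921 is not a leap year, so February has 28 days).
Then March (31), April (30): 31 + 30 = 61 days.
May 1–11, 1921: 11 days.
Total: 1 + 61 + 11 = 73 days.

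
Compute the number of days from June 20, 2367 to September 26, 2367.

98

June 2367: 30 − 20 = 10 days remain.
Then July (31), August (31): 31 + 31 = 62 days.
September 1–26, 2367: 26 days.
Total: 10 + 62 + 26 = 98 days.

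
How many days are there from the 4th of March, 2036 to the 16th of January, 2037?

318

March 2036: 31 − 4 = 27 days remain.
Then 9 full months totalling 275 days.
January 1–16, 2037: 16 days.
Total: 27 + 275 + 16 = 318 days.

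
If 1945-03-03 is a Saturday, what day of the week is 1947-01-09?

Thursday

Day-of-year of March 3, 1945: 62.
Day-of-year of January 9, 1947: 9.
1945 has 365 days, so 365 − 62 = 303 days remain in 1945.
Full years: 1946: 365. Sum = 365.
Total: 303 + 365 + 9 = 677 days.
677 mod 7 = 5, so 5 days after Saturday is Thursday.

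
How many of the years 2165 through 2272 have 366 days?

Years divisible by 4: 2168, 2172, …, 2272 — 27 in all.
Of these, 2200 is divisible by 100 but not 400, so not leap.
Leap years: 27 − 1 = 26.

26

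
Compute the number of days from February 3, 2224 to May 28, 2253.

Day-of-year of February 3, 2224: 34.
Day-of-year of May 28, 2253: 148.
2224 has 366 days, so 366 − 34 = 332 days remain in 2224.
Full years 2225–2252: 21 common + 7 leap = 21×365 + 7×366 = 10227 days.
Total: 332 + 10227 + 148 = 10707 days.

10707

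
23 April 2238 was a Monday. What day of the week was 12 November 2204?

Count forward from the earlier date (November 12, 2204) to the later (April 23, 2238):
Day-of-year of November 12, 2204: 317.
Day-of-year of April 23, 2238: 113.
2204 has 366 days, so 366 − 317 = 49 days remain in 2204.
Full years 2205–2237: 25 common + 8 leap = 25×365 + 8×366 = 12053 days.
Total: 49 + 12053 + 113 = 12215 days.
12215 is a multiple of 7, so 12 November 2204 falls on the same weekday: Monday.

Monday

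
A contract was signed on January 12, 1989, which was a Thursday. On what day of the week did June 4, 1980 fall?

Wednesday

Count forward from the earlier date (June 4, 1980) to the later (January 12, 1989):
From June 4, 1980 to June 4, 1988: 8 years, of which 2 contain a Feb 29 — 6×365 + 2×366 = 2922 days.
June 1988: 30 − 4 = 26 days remain.
Then July (31), August (31), September (30), October (31), November (30), December (31): 31 + 31 + 30 + 31 + 30 + 31 = 184 days.
January 1–12, 1989: 12 days.
Residual: 222 days.
Total: 3144 days.
3144 mod 7 = 1, so 1 day before Thursday is Wednesday.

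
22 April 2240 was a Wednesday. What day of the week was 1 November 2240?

April 2240: 30 − 22 = 8 days remain.
Then May (31), June (30), July (31), August (31), September (30), October (31): 31 + 30 + 31 + 31 + 30 + 31 = 184 days.
November 1, 2240: 1 day.
Total: 8 + 184 + 1 = 193 days.
193 mod 7 = 4, so 4 days after Wednesday is Sunday.

Sunday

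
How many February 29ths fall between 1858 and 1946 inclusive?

21

Years divisible by 4: 1860, 1864, …, 1944 — 22 in all.
Of these, 1900 is divisible by 100 but not 400, so not leap.
Leap years: 22 − 1 = 21.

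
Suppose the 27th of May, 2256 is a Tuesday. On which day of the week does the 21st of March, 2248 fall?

Count forward from the earlier date (March 21, 2248) to the later (May 27, 2256):
From March 21, 2248 to March 21, 2256: 8 years, of which 2 contain a Feb 29 — 6×365 + 2×366 = 2922 days.
March 2256: 31 − 21 = 10 days remain.
Then April (30): 30 days.
May 1–27, 2256: 27 days.
Residual: 67 days.
Total: 2989 days.
2989 is a multiple of 7, so the 21st of March, 2248 falls on the same weekday: Tuesday.

Tuesday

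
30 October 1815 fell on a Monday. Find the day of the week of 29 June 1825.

Wednesday

Day-of-year of October 30, 1815: 303.
Day-of-year of June 29, 1825: 180.
1815 has 365 days, so 365 − 303 = 62 days remain in 1815.
Full years 1816–1824: 6 common + 3 leap = 6×365 + 3×366 = 3288 days.
Total: 62 + 3288 + 180 = 3530 days.
3530 mod 7 = 2, so 2 days after Monday is Wednesday.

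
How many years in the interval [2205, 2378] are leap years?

42

Years divisible by 4: 2208, 2212, …, 2376 — 43 in all.
Of these, 2300 is divisible by 100 but not 400, so not leap.
Leap years: 43 − 1 = 42.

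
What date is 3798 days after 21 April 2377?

14 September 2387

Count 3798 days after April 21, 2377:
Day-of-year of April 21, 2377: 111.
Day-of-year of September 14, 2387: 257.
2377 has 365 days, so 365 − 111 = 254 days remain in 2377.
Full years 2378–2386: 7 common + 2 leap = 7×365 + 2×366 = 3287 days.
Total: 254 + 3287 + 257 = 3798 days.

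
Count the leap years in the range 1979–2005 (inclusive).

7

Years divisible by 4 in [1979, 2005]: 1980, 1984, 1988, 1992, 1996, 2000, 2004.
2000 is divisible by 400, so still leap.
No century exceptions apply. Count: 7.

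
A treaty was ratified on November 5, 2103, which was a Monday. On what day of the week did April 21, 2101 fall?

Thursday

Count forward from the earlier date (April 21, 2101) to the later (November 5, 2103):
April 21, 2101 → April 21, 2102: 365 days.
April 21, 2102 → April 21, 2103: 365 days.
April 2103: 30 − 21 = 9 days remain.
Then May (31), June (30), July (31), August (31), September (30), October (31): 31 + 30 + 31 + 31 + 30 + 31 = 184 days.
November 1–5, 2103: 5 days.
Residual: 198 days.
Total: 928 days.
928 mod 7 = 4, so 4 days before Monday is Thursday.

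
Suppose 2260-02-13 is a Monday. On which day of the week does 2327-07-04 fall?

Monday

From February 13, 2260 to February 13, 2327: 67 years, of which 16 contain a Feb 29 — 51×365 + 16×366 = 24471 days.
(2300 is not a leap year (divisible by 100 but not 400).)
February 2327: 28 − 13 = 15 days remain (2327 is not a leap year, so February has 28 days).
Then March (31), April (30), May (31), June (30): 31 + 30 + 31 + 30 = 122 days.
July 1–4, 2327: 4 days.
Residual: 141 days.
Total: 24612 days.
24612 is a multiple of 7, so 2327-07-04 falls on the same weekday: Monday.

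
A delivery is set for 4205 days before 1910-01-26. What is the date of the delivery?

1898-07-22

Count 4205 days before January 26, 1910:
From July 22, 1898 to July 22, 1909: 11 years, of which 2 contain a Feb 29 — 9×365 + 2×366 = 4017 days.
(1900 is not a leap year (divisible by 100 but not 400).)
July 1909: 31 − 22 = 9 days remain.
Then August (31), September (30), October (31), November (30), December (31): 31 + 30 + 31 + 30 + 31 = 153 days.
January 1–26, 1910: 26 days.
Residual: 188 days.
Total: 4205 days.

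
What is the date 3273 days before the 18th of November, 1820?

the 3rd of December, 1811

Count 3273 days before November 18, 1820:
From December 3, 1811 to December 3, 1819: 8 years, of which 2 contain a Feb 29 — 6×365 + 2×366 = 2922 days.
December 1819: 31 − 3 = 28 days remain.
Then 10 full months totalling 305 days.
November 1–18, 1820: 18 days.
Residual: 351 days.
Total: 3273 days.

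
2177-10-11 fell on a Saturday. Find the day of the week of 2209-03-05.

Sunday

Day-of-year of October 11, 2177: 284.
Day-of-year of March 5, 2209: 64.
2177 has 365 days, so 365 − 284 = 81 days remain in 2177.
Full years 2178–2208: 24 common + 7 leap = 24×365 + 7×366 = 11322 days.
Total: 81 + 11322 + 64 = 11467 days.
11467 mod 7 = 1, so 1 day after Saturday is Sunday.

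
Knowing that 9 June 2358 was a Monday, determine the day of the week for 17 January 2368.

Wednesday

Day-of-year of June 9, 2358: 160.
Day-of-year of January 17, 2368: 17.
2358 has 365 days, so 365 − 160 = 205 days remain in 2358.
Full years 2359–2367: 7 common + 2 leap = 7×365 + 2×366 = 3287 days.
Total: 205 + 3287 + 17 = 3509 days.
3509 mod 7 = 2, so 2 days after Monday is Wednesday.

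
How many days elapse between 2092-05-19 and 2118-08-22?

Day-of-year of May 19, 2092: 140.
Day-of-year of August 22, 2118: 234.
2092 has 366 days, so 366 − 140 = 226 days remain in 2092.
Full years 2093–2117: 20 common + 5 leap = 20×365 + 5×366 = 9130 days.
Total: 226 + 9130 + 234 = 9590 days.

9590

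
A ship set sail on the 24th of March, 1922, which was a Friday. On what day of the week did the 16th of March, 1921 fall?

Count forward from the earlier date (March 16, 1921) to the later (March 24, 1922):
Day-of-year of March 16, 1921: 75.
Day-of-year of March 24, 1922: 83.
1921 has 365 days, so 365 − 75 = 290 days remain in 1921.
Total: 290 + 83 = 373 days.
373 mod 7 = 2, so 2 days before Friday is Wednesday.

Wednesday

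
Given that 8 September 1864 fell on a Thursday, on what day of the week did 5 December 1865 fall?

Tuesday

September 8, 1864 → September 8, 1865: 365 days.
September 1865: 30 − 8 = 22 days remain.
Then October (31), November (30): 31 + 30 = 61 days.
December 1–5, 1865: 5 days.
Residual: 88 days.
Total: 453 days.
453 mod 7 = 5, so 5 days after Thursday is Tuesday.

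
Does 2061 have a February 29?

2061 is not a leap year.

No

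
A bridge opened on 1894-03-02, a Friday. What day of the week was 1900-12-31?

Monday

Day-of-year of March 2, 1894: 61.
Day-of-year of December 31, 1900: 365.
1894 has 365 days, so 365 − 61 = 304 days remain in 1894.
Full years: 1895: 365; 1896: 366; 1897: 365; 1898: 365; 1899: 365. Sum = 1826.
Total: 304 + 1826 + 365 = 2495 days.
2495 mod 7 = 3, so 3 days after Friday is Monday.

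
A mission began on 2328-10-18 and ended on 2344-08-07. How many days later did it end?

Day-of-year of October 18, 2328: 292.
Day-of-year of August 7, 2344: 220.
2328 has 366 days, so 366 − 292 = 74 days remain in 2328.
Full years 2329–2343: 12 common + 3 leap = 12×365 + 3×366 = 5478 days.
Total: 74 + 5478 + 220 = 5772 days.

5772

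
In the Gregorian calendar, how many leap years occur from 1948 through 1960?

4

Years divisible by 4 in [1948, 1960]: 1948, 1952, 1956, 1960.
No century exceptions apply. Count: 4.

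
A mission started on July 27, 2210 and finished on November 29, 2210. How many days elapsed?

July 2210: 31 − 27 = 4 days remain.
Then August (31), September (30), October (31): 31 + 30 + 31 = 92 days.
November 1–29, 2210: 29 days.
Total: 4 + 92 + 29 = 125 days.

125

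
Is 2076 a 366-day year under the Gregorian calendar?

Yes

2076 is a leap year.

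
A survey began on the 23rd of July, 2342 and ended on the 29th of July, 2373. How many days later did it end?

11329

From July 23, 2342 to July 23, 2373: 31 years, of which 8 contain a Feb 29 — 23×365 + 8×366 = 11323 days.
Within July 2373: 29 − 23 = 6 days.
Total: 11329 days.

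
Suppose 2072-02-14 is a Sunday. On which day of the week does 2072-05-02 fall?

Monday

February 2072: 29 − 14 = 15 days remain (2072 is a leap year, so February has 29 days).
Then March (31), April (30): 31 + 30 = 61 days.
May 1–2, 2072: 2 days.
Total: 15 + 61 + 2 = 78 days.
78 mod 7 = 1, so 1 day after Sunday is Monday.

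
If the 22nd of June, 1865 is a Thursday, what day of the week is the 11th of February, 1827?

Sunday

Count forward from the earlier date (February 11, 1827) to the later (June 22, 1865):
From February 11, 1827 to February 11, 1865: 38 years, of which 10 contain a Feb 29 — 28×365 + 10×366 = 13880 days.
February 1865: 28 − 11 = 17 days remain (1865 is not a leap year, so February has 28 days).
Then March (31), April (30), May (31): 31 + 30 + 31 = 92 days.
June 1–22, 1865: 22 days.
Residual: 131 days.
Total: 14011 days.
14011 mod 7 = 4, so 4 days before Thursday is Sunday.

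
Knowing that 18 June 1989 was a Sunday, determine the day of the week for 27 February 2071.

Day-of-year of June 18, 1989: 169.
Day-of-year of February 27, 2071: 58.
1989 has 365 days, so 365 − 169 = 196 days remain in 1989.
Full years 1990–2070: 61 common + 20 leap = 61×365 + 20×366 = 29585 days.
Total: 196 + 29585 + 58 = 29839 days.
29839 mod 7 = 5, so 5 days after Sunday is Friday.

Friday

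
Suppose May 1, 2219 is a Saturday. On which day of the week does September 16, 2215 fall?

Saturday

Count forward from the earlier date (September 16, 2215) to the later (May 1, 2219):
September 16, 2215 → September 16, 2216: 366 days (2216 is a leap year).
September 16, 2216 → September 16, 2217: 365 days.
September 16, 2217 → September 16, 2218: 365 days.
September 2218: 30 − 16 = 14 days remain.
Then October (31), November (30), December (31), January (31), February 2219 (28), March (31), April (30): 31 + 30 + 31 + 31 + 28 + 31 + 30 = 212 days.
May 1, 2219: 1 day.
Residual: 227 days.
Total: 1323 days.
1323 is a multiple of 7, so September 16, 2215 falls on the same weekday: Saturday.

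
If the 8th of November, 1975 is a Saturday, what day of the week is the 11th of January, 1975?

Count forward from the earlier date (January 11, 1975) to the later (November 8, 1975):
January 1975: 31 − 11 = 20 days remain.
Then 9 full months totalling 273 days.
November 1–8, 1975: 8 days.
Total: 20 + 273 + 8 = 301 days.
301 is a multiple of 7, so the 11th of January, 1975 falls on the same weekday: Saturday.

Saturday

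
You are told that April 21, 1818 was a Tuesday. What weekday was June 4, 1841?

Friday

Day-of-year of April 21, 1818: 111.
Day-of-year of June 4, 1841: 155.
1818 has 365 days, so 365 − 111 = 254 days remain in 1818.
Full years 1819–1840: 16 common + 6 leap = 16×365 + 6×366 = 8036 days.
Total: 254 + 8036 + 155 = 8445 days.
8445 mod 7 = 3, so 3 days after Tuesday is Friday.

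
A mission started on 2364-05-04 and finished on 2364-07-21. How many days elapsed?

78

May 2364: 31 − 4 = 27 days remain.
Then June (30): 30 days.
July 1–21, 2364: 21 days.
Total: 27 + 30 + 21 = 78 days.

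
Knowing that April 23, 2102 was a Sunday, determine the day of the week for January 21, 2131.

Day-of-year of April 23, 2102: 113.
Day-of-year of January 21, 2131: 21.
2102 has 365 days, so 365 − 113 = 252 days remain in 2102.
Full years 2103–2130: 21 common + 7 leap = 21×365 + 7×366 = 10227 days.
Total: 252 + 10227 + 21 = 10500 days.
10500 is a multiple of 7, so January 21, 2131 falls on the same weekday: Sunday.

Sunday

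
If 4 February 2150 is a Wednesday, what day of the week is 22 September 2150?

Tuesday

February 2150: 28 − 4 = 24 days remain (2150 is not a leap year, so February has 28 days).
Then March (31), April (30), May (31), June (30), July (31), August (31): 31 + 30 + 31 + 30 + 31 + 31 = 184 days.
September 1–22, 2150: 22 days.
Total: 24 + 184 + 22 = 230 days.
230 mod 7 = 6, so 6 days after Wednesday is Tuesday.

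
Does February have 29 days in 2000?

2000 is a leap year (divisible by 400).

Yes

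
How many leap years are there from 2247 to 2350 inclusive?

25

Years divisible by 4: 2248, 2252, …, 2348 — 26 in all.
Of these, 2300 is divisible by 100 but not 400, so not leap.
Leap years: 26 − 1 = 25.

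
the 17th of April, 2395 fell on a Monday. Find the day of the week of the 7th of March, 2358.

Friday

Count forward from the earlier date (March 7, 2358) to the later (April 17, 2395):
Day-of-year of March 7, 2358: 66.
Day-of-year of April 17, 2395: 107.
2358 has 365 days, so 365 − 66 = 299 days remain in 2358.
Full years 2359–2394: 27 common + 9 leap = 27×365 + 9×366 = 13149 days.
Total: 299 + 13149 + 107 = 13555 days.
13555 mod 7 = 3, so 3 days before Monday is Friday.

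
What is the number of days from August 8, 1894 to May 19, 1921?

From August 8, 1894 to August 8, 1920: 26 years, of which 6 contain a Feb 29 — 20×365 + 6×366 = 9496 days.
(1900 is not a leap year (divisible by 100 but not 400).)
August 1920: 31 − 8 = 23 days remain.
Then September (30), October (31), November (30), December (31), January (31), February 1921 (28), March (31), April (30): 30 + 31 + 30 + 31 + 31 + 28 + 31 + 30 = 242 days.
May 1–19, 1921: 19 days.
Residual: 284 days.
Total: 9780 days.

9780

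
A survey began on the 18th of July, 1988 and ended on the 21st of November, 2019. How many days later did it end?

11448

Day-of-year of July 18, 1988: 200.
Day-of-year of November 21, 2019: 325.
1988 has 366 days, so 366 − 200 = 166 days remain in 1988.
Full years 1989–2018: 23 common + 7 leap = 23×365 + 7×366 = 10957 days.
Total: 166 + 10957 + 325 = 11448 days.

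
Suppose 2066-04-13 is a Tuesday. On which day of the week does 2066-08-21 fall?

Saturday

April 2066: 30 − 13 = 17 days remain.
Then May (31), June (30), July (31): 31 + 30 + 31 = 92 days.
August 1–21, 2066: 21 days.
Total: 17 + 92 + 21 = 130 days.
130 mod 7 = 4, so 4 days after Tuesday is Saturday.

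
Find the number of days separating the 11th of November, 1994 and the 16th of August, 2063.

25115

From November 11, 1994 to November 11, 2062: 68 years, of which 17 contain a Feb 29 — 51×365 + 17×366 = 24837 days.
(2000 is a leap year (divisible by 400).)
November 2062: 30 − 11 = 19 days remain.
Then December (31), January (31), February 2063 (28), March (31), April (30), May (31), June (30), July (31): 31 + 31 + 28 + 31 + 30 + 31 + 30 + 31 = 243 days.
August 1–16, 2063: 16 days.
Residual: 278 days.
Total: 25115 days.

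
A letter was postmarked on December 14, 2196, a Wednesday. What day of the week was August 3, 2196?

Wednesday

Count forward from the earlier date (August 3, 2196) to the later (December 14, 2196):
August 2196: 31 − 3 = 28 days remain.
Then September (30), October (31), November (30): 30 + 31 + 30 = 91 days.
December 1–14, 2196: 14 days.
Total: 28 + 91 + 14 = 133 days.
133 is a multiple of 7, so August 3, 2196 falls on the same weekday: Wednesday.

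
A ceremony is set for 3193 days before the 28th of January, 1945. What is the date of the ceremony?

the 2nd of May, 1936

Count 3193 days before January 28, 1945:
Day-of-year of May 2, 1936: 123.
Day-of-year of January 28, 1945: 28.
1936 has 366 days, so 366 − 123 = 243 days remain in 1936.
Full years 1937–1944: 6 common + 2 leap = 6×365 + 2×366 = 2922 days.
Total: 243 + 2922 + 28 = 3193 days.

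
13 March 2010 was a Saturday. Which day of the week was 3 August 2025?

Day-of-year of March 13, 2010: 72.
Day-of-year of August 3, 2025: 215.
2010 has 365 days, so 365 − 72 = 293 days remain in 2010.
Full years 2011–2024: 10 common + 4 leap = 10×365 + 4×366 = 5114 days.
Total: 293 + 5114 + 215 = 5622 days.
5622 mod 7 = 1, so 1 day after Saturday is Sunday.

Sunday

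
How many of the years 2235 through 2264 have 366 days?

Years divisible by 4 in [2235, 2264]: 2236, 2240, 2244, 2248, 2252, 2256, 2260, 2264.
No century exceptions apply. Count: 8.

8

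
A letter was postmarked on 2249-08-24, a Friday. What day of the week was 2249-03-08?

Thursday

Count forward from the earlier date (March 8, 2249) to the later (August 24, 2249):
March 2249: 31 − 8 = 23 days remain.
Then April (30), May (31), June (30), July (31): 30 + 31 + 30 + 31 = 122 days.
August 1–24, 2249: 24 days.
Total: 23 + 122 + 24 = 169 days.
169 mod 7 = 1, so 1 day before Friday is Thursday.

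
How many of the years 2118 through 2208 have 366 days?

Years divisible by 4: 2120, 2124, …, 2208 — 23 in all.
Of these, 2200 is divisible by 100 but not 400, so not leap.
Leap years: 23 − 1 = 22.

22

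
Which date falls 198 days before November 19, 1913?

May 5, 1913

Count 198 days before November 19, 1913:
May 1913: 31 − 5 = 26 days remain.
Then June (30), July (31), August (31), September (30), October (31): 30 + 31 + 31 + 30 + 31 = 153 days.
November 1–19, 1913: 19 days.
Total: 26 + 153 + 19 = 198 days.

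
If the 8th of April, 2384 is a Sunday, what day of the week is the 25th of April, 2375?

Count forward from the earlier date (April 25, 2375) to the later (April 8, 2384):
Day-of-year of April 25, 2375: 115.
Day-of-year of April 8, 2384: 99.
2375 has 365 days, so 365 − 115 = 250 days remain in 2375.
Full years 2376–2383: 6 common + 2 leap = 6×365 + 2×366 = 2922 days.
Total: 250 + 2922 + 99 = 3271 days.
3271 mod 7 = 2, so 2 days before Sunday is Friday.

Friday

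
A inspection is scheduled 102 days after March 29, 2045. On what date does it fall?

July 9, 2045

Count 102 days after March 29, 2045:
March 2045: 31 − 29 = 2 days remain.
Then April (30), May (31), June (30): 30 + 31 + 30 = 91 days.
July 1–9, 2045: 9 days.
Total: 2 + 91 + 9 = 102 days.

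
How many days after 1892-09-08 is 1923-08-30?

Day-of-year of September 8, 1892: 252.
Day-of-year of August 30, 1923: 242.
1892 has 366 days, so 366 − 252 = 114 days remain in 1892.
Full years 1893–1922: 24 common + 6 leap = 24×365 + 6×366 = 10956 days.
Total: 114 + 10956 + 242 = 11312 days.

11312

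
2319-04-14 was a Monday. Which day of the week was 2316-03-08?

Wednesday

Count forward from the earlier date (March 8, 2316) to the later (April 14, 2319):
March 8, 2316 → March 8, 2317: 365 days.
March 8, 2317 → March 8, 2318: 365 days.
March 8, 2318 → March 8, 2319: 365 days.
March 2319: 31 − 8 = 23 days remain.
April 1–14, 2319: 14 days.
Residual: 37 days.
Total: 1132 days.
1132 mod 7 = 5, so 5 days before Monday is Wednesday.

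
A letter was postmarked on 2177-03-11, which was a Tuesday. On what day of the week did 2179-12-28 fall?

March 11, 2177 → March 11, 2178: 365 days.
March 11, 2178 → March 11, 2179: 365 days.
March 2179: 31 − 11 = 20 days remain.
Then April (30), May (31), June (30), July (31), August (31), September (30), October (31), November (30): 30 + 31 + 30 + 31 + 31 + 30 + 31 + 30 = 244 days.
December 1–28, 2179: 28 days.
Residual: 292 days.
Total: 1022 days.
1022 is a multiple of 7, so 2179-12-28 falls on the same weekday: Tuesday.

Tuesday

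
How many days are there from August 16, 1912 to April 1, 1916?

1324

Day-of-year of August 16, 1912: 229.
Day-of-year of April 1, 1916: 92.
1912 has 366 days, so 366 − 229 = 137 days remain in 1912.
Full years: 1913: 365; 1914: 365; 1915: 365. Sum = 1095.
Total: 137 + 1095 + 92 = 1324 days.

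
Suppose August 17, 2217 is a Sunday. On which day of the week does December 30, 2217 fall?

Tuesday

August 2217: 31 − 17 = 14 days remain.
Then September (30), October (31), November (30): 30 + 31 + 30 = 91 days.
December 1–30, 2217: 30 days.
Total: 14 + 91 + 30 = 135 days.
135 mod 7 = 2, so 2 days after Sunday is Tuesday.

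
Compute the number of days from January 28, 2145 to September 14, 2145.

229

January 2145: 31 − 28 = 3 days remain.
Then February 2145 (28), March (31), April (30), May (31), June (30), July (31), August (31): 28 + 31 + 30 + 31 + 30 + 31 + 31 = 212 days.
September 1–14, 2145: 14 days.
Total: 3 + 212 + 14 = 229 days.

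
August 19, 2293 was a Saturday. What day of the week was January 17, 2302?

Day-of-year of August 19, 2293: 231.
Day-of-year of January 17, 2302: 17.
2293 has 365 days, so 365 − 231 = 134 days remain in 2293.
Full years 2294–2301: 7 common + 1 leap = 7×365 + 1×366 = 2921 days.
Total: 134 + 2921 + 17 = 3072 days.
3072 mod 7 = 6, so 6 days after Saturday is Friday.

Friday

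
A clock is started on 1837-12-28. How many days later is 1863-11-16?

From December 28, 1837 to December 28, 1862: 25 years, of which 6 contain a Feb 29 — 19×365 + 6×366 = 9131 days.
December 1862: 31 − 28 = 3 days remain.
Then 10 full months totalling 304 days.
November 1–16, 1863: 16 days.
Residual: 323 days.
Total: 9454 days.

9454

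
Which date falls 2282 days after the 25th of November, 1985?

the 24th of February, 1992

Count 2282 days after November 25, 1985:
November 25, 1985 → November 25, 1986: 365 days.
November 25, 1986 → November 25, 1987: 365 days.
November 25, 1987 → November 25, 1988: 366 days (1988 is a leap year).
November 25, 1988 → November 25, 1989: 365 days.
November 25, 1989 → November 25, 1990: 365 days.
November 25, 1990 → November 25, 1991: 365 days.
November 1991: 30 − 25 = 5 days remain.
Then December (31), January (31): 31 + 31 = 62 days.
February 1–24, 1992: 24 days (1992 is a leap year).
Residual: 91 days.
Total: 2282 days.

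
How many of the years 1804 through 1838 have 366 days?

9

Years divisible by 4 in [1804, 1838]: 1804, 1808, 1812, 1816, 1820, 1824, 1828, 1832, 1836.
No century exceptions apply. Count: 9.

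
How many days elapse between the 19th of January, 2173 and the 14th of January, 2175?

725

January 19, 2173 → January 19, 2174: 365 days.
January 2174: 31 − 19 = 12 days remain.
Then 11 full months totalling 334 days.
January 1–14, 2175: 14 days.
Residual: 360 days.
Total: 725 days.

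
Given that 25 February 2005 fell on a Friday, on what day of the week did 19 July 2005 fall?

Tuesday

February 2005: 28 − 25 = 3 days remain (2005 is not a leap year, so February has 28 days).
Then March (31), April (30), May (31), June (30): 31 + 30 + 31 + 30 = 122 days.
July 1–19, 2005: 19 days.
Total: 3 + 122 + 19 = 144 days.
144 mod 7 = 4, so 4 days after Friday is Tuesday.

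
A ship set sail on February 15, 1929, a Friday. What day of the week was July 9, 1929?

Tuesday

February 1929: 28 − 15 = 13 days remain (1929 is not a leap year, so February has 28 days).
Then March (31), April (30), May (31), June (30): 31 + 30 + 31 + 30 = 122 days.
July 1–9, 1929: 9 days.
Total: 13 + 122 + 9 = 144 days.
144 mod 7 = 4, so 4 days after Friday is Tuesday.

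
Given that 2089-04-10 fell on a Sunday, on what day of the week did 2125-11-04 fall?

Day-of-year of April 10, 2089: 100.
Day-of-year of November 4, 2125: 308.
2089 has 365 days, so 365 − 100 = 265 days remain in 2089.
Full years 2090–2124: 27 common + 8 leap = 27×365 + 8×366 = 12783 days.
Total: 265 + 12783 + 308 = 13356 days.
13356 is a multiple of 7, so 2125-11-04 falls on the same weekday: Sunday.

Sunday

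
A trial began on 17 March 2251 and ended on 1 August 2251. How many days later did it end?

137

March 2251: 31 − 17 = 14 days remain.
Then April (30), May (31), June (30), July (31): 30 + 31 + 30 + 31 = 122 days.
August 1, 2251: 1 day.
Total: 14 + 122 + 1 = 137 days.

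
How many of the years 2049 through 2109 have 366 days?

14

Years divisible by 4: 2052, 2056, …, 2108 — 15 in all.
Of these, 2100 is divisible by 100 but not 400, so not leap.
Leap years: 15 − 1 = 14.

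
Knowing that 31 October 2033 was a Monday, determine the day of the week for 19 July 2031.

Saturday

Count forward from the earlier date (July 19, 2031) to the later (October 31, 2033):
Day-of-year of July 19, 2031: 200.
Day-of-year of October 31, 2033: 304.
2031 has 365 days, so 365 − 200 = 165 days remain in 2031.
Full years: 2032: 366. Sum = 366.
Total: 165 + 366 + 304 = 835 days.
835 mod 7 = 2, so 2 days before Monday is Saturday.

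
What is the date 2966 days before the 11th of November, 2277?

the 28th of September, 2269

Count 2966 days before November 11, 2277:
From September 28, 2269 to September 28, 2277: 8 years, of which 2 contain a Feb 29 — 6×365 + 2×366 = 2922 days.
September 2277: 30 − 28 = 2 days remain.
Then October (31): 31 days.
November 1–11, 2277: 11 days.
Residual: 44 days.
Total: 2966 days.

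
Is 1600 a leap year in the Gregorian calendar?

Yes

1600 is a leap year (divisible by 400).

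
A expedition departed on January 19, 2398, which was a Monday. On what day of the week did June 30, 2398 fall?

Tuesday

January 2398: 31 − 19 = 12 days remain.
Then February 2398 (28), March (31), April (30), May (31): 28 + 31 + 30 + 31 = 120 days.
June 1–30, 2398: 30 days.
Total: 12 + 120 + 30 = 162 days.
162 mod 7 = 1, so 1 day after Monday is Tuesday.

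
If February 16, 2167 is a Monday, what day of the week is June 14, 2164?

Count forward from the earlier date (June 14, 2164) to the later (February 16, 2167):
Day-of-year of June 14, 2164: 166.
Day-of-year of February 16, 2167: 47.
2164 has 366 days, so 366 − 166 = 200 days remain in 2164.
Full years: 2165: 365; 2166: 365. Sum = 730.
Total: 200 + 730 + 47 = 977 days.
977 mod 7 = 4, so 4 days before Monday is Thursday.

Thursday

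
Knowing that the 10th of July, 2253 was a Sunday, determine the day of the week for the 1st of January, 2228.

Count forward from the earlier date (January 1, 2228) to the later (July 10, 2253):
From January 1, 2228 to January 1, 2253: 25 years, of which 7 contain a Feb 29 — 18×365 + 7×366 = 9132 days.
January 2253: 31 − 1 = 30 days remain.
Then February 2253 (28), March (31), April (30), May (31), June (30): 28 + 31 + 30 + 31 + 30 = 150 days.
July 1–10, 2253: 10 days.
Residual: 190 days.
Total: 9322 days.
9322 mod 7 = 5, so 5 days before Sunday is Tuesday.

Tuesday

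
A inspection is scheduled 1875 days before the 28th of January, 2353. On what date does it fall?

the 11th of December, 2347

Count 1875 days before January 28, 2353:
December 11, 2347 → December 11, 2348: 366 days (2348 is a leap year).
December 11, 2348 → December 11, 2349: 365 days.
December 11, 2349 → December 11, 2350: 365 days.
December 11, 2350 → December 11, 2351: 365 days.
December 11, 2351 → December 11, 2352: 366 days (2352 is a leap year).
December 2352: 31 − 11 = 20 days remain.
January 1–28, 2353: 28 days.
Residual: 48 days.
Total: 1875 days.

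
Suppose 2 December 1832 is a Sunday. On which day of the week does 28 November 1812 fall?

Count forward from the earlier date (November 28, 1812) to the later (December 2, 1832):
From November 28, 1812 to November 28, 1832: 20 years, of which 5 contain a Feb 29 — 15×365 + 5×366 = 7305 days.
November 1832: 30 − 28 = 2 days remain.
December 1–2, 1832: 2 days.
Residual: 4 days.
Total: 7309 days.
7309 mod 7 = 1, so 1 day before Sunday is Saturday.

Saturday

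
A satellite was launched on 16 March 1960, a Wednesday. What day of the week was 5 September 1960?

March 1960: 31 − 16 = 15 days remain.
Then April (30), May (31), June (30), July (31), August (31): 30 + 31 + 30 + 31 + 31 = 153 days.
September 1–5, 1960: 5 days.
Total: 15 + 153 + 5 = 173 days.
173 mod 7 = 5, so 5 days after Wednesday is Monday.

Monday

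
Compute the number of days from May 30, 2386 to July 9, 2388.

Day-of-year of May 30, 2386: 150.
Day-of-year of July 9, 2388: 191.
2386 has 365 days, so 365 − 150 = 215 days remain in 2386.
Full years: 2387: 365. Sum = 365.
Total: 215 + 365 + 191 = 771 days.

771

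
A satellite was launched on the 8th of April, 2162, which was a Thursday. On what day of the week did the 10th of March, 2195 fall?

Tuesday

From April 8, 2162 to April 8, 2194: 32 years, of which 8 contain a Feb 29 — 24×365 + 8×366 = 11688 days.
April 2194: 30 − 8 = 22 days remain.
Then 10 full months totalling 304 days.
March 1–10, 2195: 10 days.
Residual: 336 days.
Total: 12024 days.
12024 mod 7 = 5, so 5 days after Thursday is Tuesday.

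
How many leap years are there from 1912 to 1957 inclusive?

12

Years divisible by 4 in [1912, 1957]: 1912, 1916, 1920, 1924, 1928, 1932, 1936, 1940, 1944, 1948, 1952, 1956.
No century exceptions apply. Count: 12.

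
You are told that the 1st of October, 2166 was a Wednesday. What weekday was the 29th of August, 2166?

Count forward from the earlier date (August 29, 2166) to the later (October 1, 2166):
August 2166: 31 − 29 = 2 days remain.
Then September (30): 30 days.
October 1, 2166: 1 day.
Total: 2 + 30 + 1 = 33 days.
33 mod 7 = 5, so 5 days before Wednesday is Friday.

Friday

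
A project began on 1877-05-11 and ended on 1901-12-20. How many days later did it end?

Day-of-year of May 11, 1877: 131.
Day-of-year of December 20, 1901: 354.
1877 has 365 days, so 365 − 131 = 234 days remain in 1877.
Full years 1878–1900: 18 common + 5 leap = 18×365 + 5×366 = 8400 days.
Total: 234 + 8400 + 354 = 8988 days.

8988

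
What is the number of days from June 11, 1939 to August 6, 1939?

June 1939: 30 − 11 = 19 days remain.
Then July (31): 31 days.
August 1–6, 1939: 6 days.
Total: 19 + 31 + 6 = 56 days.

56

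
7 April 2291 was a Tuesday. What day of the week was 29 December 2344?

From April 7, 2291 to April 7, 2344: 53 years, of which 13 contain a Feb 29 — 40×365 + 13×366 = 19358 days.
(2300 is not a leap year (divisible by 100 but not 400).)
April 2344: 30 − 7 = 23 days remain.
Then May (31), June (30), July (31), August (31), September (30), October (31), November (30): 31 + 30 + 31 + 31 + 30 + 31 + 30 = 214 days.
December 1–29, 2344: 29 days.
Residual: 266 days.
Total: 19624 days.
19624 mod 7 = 3, so 3 days after Tuesday is Friday.

Friday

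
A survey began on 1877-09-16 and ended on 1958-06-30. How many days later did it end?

29506

From September 16, 1877 to September 16, 1957: 80 years, of which 19 contain a Feb 29 — 61×365 + 19×366 = 29219 days.
(1900 is not a leap year (divisible by 100 but not 400).)
September 1957: 30 − 16 = 14 days remain.
Then October (31), November (30), December (31), January (31), February 1958 (28), March (31), April (30), May (31): 31 + 30 + 31 + 31 + 28 + 31 + 30 + 31 = 243 days.
June 1–30, 1958: 30 days.
Residual: 287 days.
Total: 29506 days.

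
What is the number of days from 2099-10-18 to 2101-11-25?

October 2099: 31 − 18 = 13 days remain.
Then 24 full months totalling 730 days.
November 1–25, 2101: 25 days.
Total: 13 + 730 + 25 = 768 days.

768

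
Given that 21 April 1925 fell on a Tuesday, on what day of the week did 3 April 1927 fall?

April 1925: 30 − 21 = 9 days remain.
Then 23 full months totalling 700 days.
April 1–3, 1927: 3 days.
Total: 9 + 700 + 3 = 712 days.
712 mod 7 = 5, so 5 days after Tuesday is Sunday.

Sunday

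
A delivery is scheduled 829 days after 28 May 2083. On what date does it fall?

3 September 2085

Count 829 days after May 28, 2083:
Day-of-year of May 28, 2083: 148.
Day-of-year of September 3, 2085: 246.
2083 has 365 days, so 365 − 148 = 217 days remain in 2083.
Full years: 2084: 366. Sum = 366.
Total: 217 + 366 + 246 = 829 days.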